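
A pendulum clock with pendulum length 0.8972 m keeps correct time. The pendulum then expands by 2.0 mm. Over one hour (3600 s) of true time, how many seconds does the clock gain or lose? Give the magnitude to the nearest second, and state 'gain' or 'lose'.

T ∝ √L, so T'/T = √(0.89920/0.8972) = 1.00111.
In 3600 s of true time the clock registers 3600/1.00111 = 3596.0 s, so it loses 4 s.

lose 4 s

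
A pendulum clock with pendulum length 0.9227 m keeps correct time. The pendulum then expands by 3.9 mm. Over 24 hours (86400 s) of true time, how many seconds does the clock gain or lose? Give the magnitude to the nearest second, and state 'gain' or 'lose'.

T ∝ √L, so T'/T = √(0.92660/0.9227) = 1.00211.
In 86400 s of true time the clock registers 86400/1.00211 = 86218.0 s, so it loses 182 s.

lose 182 s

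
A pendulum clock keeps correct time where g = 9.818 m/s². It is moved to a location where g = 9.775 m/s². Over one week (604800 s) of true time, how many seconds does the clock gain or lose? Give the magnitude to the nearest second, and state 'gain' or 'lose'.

lose 1326 s

The clock's period scales as T ∝ 1/√g, so T'/T = √(9.818/9.775) = 1.00220.
In 604800 s of true time the clock registers 604800/1.00220 = 603474.1 s, so it loses 1326 s.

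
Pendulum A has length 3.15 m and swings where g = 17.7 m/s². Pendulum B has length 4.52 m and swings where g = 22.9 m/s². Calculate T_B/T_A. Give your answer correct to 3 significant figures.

T = 2π√(L/g), so T_B/T_A = √((L_B/g_B)/(L_A/g_A)) = √((4.52/22.9)/(3.15/17.7)) = 1.05.

1.05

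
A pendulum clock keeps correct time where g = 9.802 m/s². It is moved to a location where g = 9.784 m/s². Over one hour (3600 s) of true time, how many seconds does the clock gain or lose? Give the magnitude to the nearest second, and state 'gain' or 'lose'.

lose 3 s

The clock's period scales as T ∝ 1/√g, so T'/T = √(9.802/9.784) = 1.00092.
In 3600 s of true time the clock registers 3600/1.00092 = 3596.7 s, so it loses 3 s.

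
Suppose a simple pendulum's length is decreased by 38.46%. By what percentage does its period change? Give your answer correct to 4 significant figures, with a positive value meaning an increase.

-21.55%

T ∝ √L, so T'/T = √(0.61540) = 0.78447.
Percentage change in T = (0.78447 − 1) × 100% = -21.55%.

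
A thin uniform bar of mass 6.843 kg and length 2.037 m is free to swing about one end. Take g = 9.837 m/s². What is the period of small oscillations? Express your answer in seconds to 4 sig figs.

For a physical pendulum T = 2π√(I/(mgd)), with d = 1.0185 m from pivot to centre of mass.
I_cm = mL²/12 = 6.843 × 2.037²/12 = 2.3662 kg·m²; I = I_cm + md² = 2.3662 + 6.843 × 1.0185² = 9.4647 kg·m².
T = 2π√(9.4647/(6.843 × 9.837 × 1.0185)) = 2.335 s.

2.335 s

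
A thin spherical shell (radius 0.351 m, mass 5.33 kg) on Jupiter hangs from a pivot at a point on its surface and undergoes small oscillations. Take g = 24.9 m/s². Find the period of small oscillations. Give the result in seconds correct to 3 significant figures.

I_cm = (2/3)mr² = 0.4378 kg·m². The pivot is at distance d = 0.351 m from the centre of mass.
By the parallel-axis theorem, I = I_cm + md² = 0.4378 + 0.6567 = 1.094 kg·m².
T = 2π√(I/(mgd)) = 2π√(1.094/(5.33 × 24.9 × 0.351)) = 0.963 s.

0.963 s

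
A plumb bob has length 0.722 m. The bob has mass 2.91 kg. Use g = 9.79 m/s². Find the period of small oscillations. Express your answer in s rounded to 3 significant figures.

1.71 s

T = 2π√(L/g) = 2π√(0.722/9.79) = 2π × 0.2716 = 1.71 s.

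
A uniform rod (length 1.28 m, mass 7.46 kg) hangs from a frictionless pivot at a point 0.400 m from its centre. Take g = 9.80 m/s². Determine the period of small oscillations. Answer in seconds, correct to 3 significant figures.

For a physical pendulum T = 2π√(I/(mgd)), with d = 0.4000 m from pivot to centre of mass.
I_cm = mL²/12 = 7.46 × 1.28²/12 = 1.019 kg·m²; I = I_cm + md² = 1.019 + 7.46 × 0.4000² = 2.212 kg·m².
T = 2π√(2.212/(7.46 × 9.80 × 0.4000)) = 1.73 s.

1.73 s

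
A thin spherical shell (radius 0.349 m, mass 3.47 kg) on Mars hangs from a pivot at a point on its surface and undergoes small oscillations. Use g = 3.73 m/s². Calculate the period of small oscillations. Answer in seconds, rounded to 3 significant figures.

2.48 s

I_cm = (2/3)mr² = 0.2818 kg·m². The pivot is at distance d = 0.349 m from the centre of mass.
By the parallel-axis theorem, I = I_cm + md² = 0.2818 + 0.4226 = 0.7044 kg·m².
T = 2π√(I/(mgd)) = 2π√(0.7044/(3.47 × 3.73 × 0.349)) = 2.48 s.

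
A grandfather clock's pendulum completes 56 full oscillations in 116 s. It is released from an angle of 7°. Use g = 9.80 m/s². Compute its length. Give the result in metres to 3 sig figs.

1.07 m

T = 116/56 = 2.071 s.
From T = 2π√(L/g), L = gT²/(4π²) = 9.80 × 2.071²/(4π²) = 1.07 m.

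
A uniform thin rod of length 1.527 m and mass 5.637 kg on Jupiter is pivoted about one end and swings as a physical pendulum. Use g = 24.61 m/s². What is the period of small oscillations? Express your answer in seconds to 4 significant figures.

For a physical pendulum T = 2π√(I/(mgd)), with d = 0.76350 m from pivot to centre of mass.
I_cm = mL²/12 = 5.637 × 1.527²/12 = 1.0953 kg·m²; I = I_cm + md² = 1.0953 + 5.637 × 0.76350² = 4.3813 kg·m².
T = 2π√(4.3813/(5.637 × 24.61 × 0.76350)) = 1.278 s.

1.278 s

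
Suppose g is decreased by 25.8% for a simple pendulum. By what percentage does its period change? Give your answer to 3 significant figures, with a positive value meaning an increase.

T ∝ 1/√g, so T'/T = 1/√(0.7420) = 1.161.
Percentage change in T = (1.161 − 1) × 100% = 16.1%.

16.1%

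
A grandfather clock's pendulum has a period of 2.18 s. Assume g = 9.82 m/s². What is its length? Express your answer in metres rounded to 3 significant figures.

From T = 2π√(L/g), L = gT²/(4π²) = 9.82 × 2.180²/(4π²) = 1.18 m.

1.18 m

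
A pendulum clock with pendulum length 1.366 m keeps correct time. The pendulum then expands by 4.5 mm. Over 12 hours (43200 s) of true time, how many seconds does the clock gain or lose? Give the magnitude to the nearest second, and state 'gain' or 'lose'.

T ∝ √L, so T'/T = √(1.37050/1.366) = 1.00165.
In 43200 s of true time the clock registers 43200/1.00165 = 43129.0 s, so it loses 71 s.

lose 71 s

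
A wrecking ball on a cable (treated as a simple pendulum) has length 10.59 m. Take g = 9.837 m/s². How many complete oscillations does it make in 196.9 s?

30

T = 2π√(L/g) = 2π√(10.59/9.837) = 6.5192 s.
Number of complete oscillations = ⌊196.9/6.5192⌋ = ⌊30.203⌋ = 30.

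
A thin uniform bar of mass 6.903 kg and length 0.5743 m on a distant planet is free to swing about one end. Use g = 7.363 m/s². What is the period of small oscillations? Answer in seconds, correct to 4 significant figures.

For a physical pendulum T = 2π√(I/(mgd)), with d = 0.28715 m from pivot to centre of mass.
I_cm = mL²/12 = 6.903 × 0.5743²/12 = 0.18973 kg·m²; I = I_cm + md² = 0.18973 + 6.903 × 0.28715² = 0.75892 kg·m².
T = 2π√(0.75892/(6.903 × 7.363 × 0.28715)) = 1.433 s.

1.433 s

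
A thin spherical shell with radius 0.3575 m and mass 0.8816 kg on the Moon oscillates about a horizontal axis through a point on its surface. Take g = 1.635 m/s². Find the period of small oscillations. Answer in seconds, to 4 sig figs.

I_cm = (2/3)mr² = 0.075116 kg·m². The pivot is at distance d = 0.3575 m from the centre of mass.
By the parallel-axis theorem, I = I_cm + md² = 0.075116 + 0.11267 = 0.18779 kg·m².
T = 2π√(I/(mgd)) = 2π√(0.18779/(0.8816 × 1.635 × 0.3575)) = 3.793 s.

3.793 s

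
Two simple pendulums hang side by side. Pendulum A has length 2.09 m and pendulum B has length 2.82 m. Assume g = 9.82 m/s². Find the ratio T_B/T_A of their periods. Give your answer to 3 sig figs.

1.16

T ∝ √L, so T_B/T_A = √(L_B/L_A) = √(2.82/2.09) = 1.16.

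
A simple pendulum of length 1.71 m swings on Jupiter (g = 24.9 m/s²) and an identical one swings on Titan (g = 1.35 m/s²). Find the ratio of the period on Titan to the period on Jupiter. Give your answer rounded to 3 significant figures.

T ∝ 1/√g, so T₂/T₁ = √(g₁/g₂) = √(24.9/1.35) = 4.29.

4.29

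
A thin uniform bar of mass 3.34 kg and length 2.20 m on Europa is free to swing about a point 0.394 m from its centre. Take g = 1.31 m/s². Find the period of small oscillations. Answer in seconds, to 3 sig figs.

For a physical pendulum T = 2π√(I/(mgd)), with d = 0.3940 m from pivot to centre of mass.
I_cm = mL²/12 = 3.34 × 2.20²/12 = 1.347 kg·m²; I = I_cm + md² = 1.347 + 3.34 × 0.3940² = 1.866 kg·m².
T = 2π√(1.866/(3.34 × 1.31 × 0.3940)) = 6.54 s.

6.54 s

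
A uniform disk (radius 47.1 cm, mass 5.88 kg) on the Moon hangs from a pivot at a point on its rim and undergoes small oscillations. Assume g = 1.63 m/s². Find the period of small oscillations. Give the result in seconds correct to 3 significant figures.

4.14 s

I_cm = ½mr² = 0.6522 kg·m². The pivot is at distance d = 0.471 m from the centre of mass.
By the parallel-axis theorem, I = I_cm + md² = 0.6522 + 1.304 = 1.957 kg·m².
T = 2π√(I/(mgd)) = 2π√(1.957/(5.88 × 1.63 × 0.471)) = 4.14 s.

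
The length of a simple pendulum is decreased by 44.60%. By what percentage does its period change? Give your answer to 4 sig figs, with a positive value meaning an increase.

T ∝ √L, so T'/T = √(0.55400) = 0.74431.
Percentage change in T = (0.74431 − 1) × 100% = -25.57%.

-25.57%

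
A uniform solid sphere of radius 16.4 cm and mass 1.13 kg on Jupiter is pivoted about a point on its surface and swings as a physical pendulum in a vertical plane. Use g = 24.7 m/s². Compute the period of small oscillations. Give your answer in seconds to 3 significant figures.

0.606 s

I_cm = (2/5)mr² = 0.01216 kg·m². The pivot is at distance d = 0.164 m from the centre of mass.
By the parallel-axis theorem, I = I_cm + md² = 0.01216 + 0.03039 = 0.04255 kg·m².
T = 2π√(I/(mgd)) = 2π√(0.04255/(1.13 × 24.7 × 0.164)) = 0.606 s.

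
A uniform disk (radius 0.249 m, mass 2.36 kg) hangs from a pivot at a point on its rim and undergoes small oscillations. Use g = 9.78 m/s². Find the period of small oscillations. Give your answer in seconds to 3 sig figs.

I_cm = ½mr² = 0.07316 kg·m². The pivot is at distance d = 0.249 m from the centre of mass.
By the parallel-axis theorem, I = I_cm + md² = 0.07316 + 0.1463 = 0.2195 kg·m².
T = 2π√(I/(mgd)) = 2π√(0.2195/(2.36 × 9.78 × 0.249)) = 1.23 s.

1.23 s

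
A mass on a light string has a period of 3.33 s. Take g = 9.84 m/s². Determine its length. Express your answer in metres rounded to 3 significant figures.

2.76 m

From T = 2π√(L/g), L = gT²/(4π²) = 9.84 × 3.330²/(4π²) = 2.76 m.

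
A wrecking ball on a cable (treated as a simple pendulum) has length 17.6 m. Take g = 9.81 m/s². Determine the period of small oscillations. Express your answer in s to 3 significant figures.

T = 2π√(L/g) = 2π√(17.6/9.81) = 2π × 1.339 = 8.42 s.

8.42 s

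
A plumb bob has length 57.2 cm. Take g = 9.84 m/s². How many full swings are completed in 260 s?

171

T = 2π√(L/g) = 2π√(0.572/9.84) = 1.515 s.
Number of complete oscillations = ⌊260/1.515⌋ = ⌊171.6⌋ = 171.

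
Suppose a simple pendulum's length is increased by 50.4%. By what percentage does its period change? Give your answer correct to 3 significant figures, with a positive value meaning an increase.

22.6%

T ∝ √L, so T'/T = √(1.504) = 1.226.
Percentage change in T = (1.226 − 1) × 100% = 22.6%.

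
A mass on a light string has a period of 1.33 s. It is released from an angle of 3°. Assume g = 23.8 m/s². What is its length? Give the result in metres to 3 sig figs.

From T = 2π√(L/g), L = gT²/(4π²) = 23.8 × 1.330²/(4π²) = 1.07 m.

1.07 m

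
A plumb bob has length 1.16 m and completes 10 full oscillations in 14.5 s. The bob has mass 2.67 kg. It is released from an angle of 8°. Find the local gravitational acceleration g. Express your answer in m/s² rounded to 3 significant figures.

T = 14.5/10 = 1.450 s.
From T = 2π√(L/g), g = 4π²L/T² = 4π² × 1.16/1.450² = 21.8 m/s².

21.8 m/s²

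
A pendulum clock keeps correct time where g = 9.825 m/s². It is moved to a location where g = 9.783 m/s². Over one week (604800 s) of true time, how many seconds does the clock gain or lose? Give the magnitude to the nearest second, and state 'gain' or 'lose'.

lose 1294 s

The clock's period scales as T ∝ 1/√g, so T'/T = √(9.825/9.783) = 1.00214.
In 604800 s of true time the clock registers 604800/1.00214 = 603505.9 s, so it loses 1294 s.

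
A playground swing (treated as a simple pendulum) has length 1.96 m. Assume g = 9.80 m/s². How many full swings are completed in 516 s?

183

T = 2π√(L/g) = 2π√(1.96/9.80) = 2.810 s.
Number of complete oscillations = ⌊516/2.810⌋ = ⌊183.6⌋ = 183.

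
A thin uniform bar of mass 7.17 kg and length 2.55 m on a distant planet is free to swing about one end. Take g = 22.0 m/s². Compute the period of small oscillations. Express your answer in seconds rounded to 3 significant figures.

1.75 s

For a physical pendulum T = 2π√(I/(mgd)), with d = 1.275 m from pivot to centre of mass.
I_cm = mL²/12 = 7.17 × 2.55²/12 = 3.885 kg·m²; I = I_cm + md² = 3.885 + 7.17 × 1.275² = 15.54 kg·m².
T = 2π√(15.54/(7.17 × 22.0 × 1.275)) = 1.75 s.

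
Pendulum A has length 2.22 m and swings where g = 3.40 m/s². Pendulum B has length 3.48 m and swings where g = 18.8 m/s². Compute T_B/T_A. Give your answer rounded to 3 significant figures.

0.532

T = 2π√(L/g), so T_B/T_A = √((L_B/g_B)/(L_A/g_A)) = √((3.48/18.8)/(2.22/3.40)) = 0.532.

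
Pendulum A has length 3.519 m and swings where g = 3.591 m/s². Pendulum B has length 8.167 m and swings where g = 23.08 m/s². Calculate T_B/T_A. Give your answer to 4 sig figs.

0.6009

T = 2π√(L/g), so T_B/T_A = √((L_B/g_B)/(L_A/g_A)) = √((8.167/23.08)/(3.519/3.591)) = 0.6009.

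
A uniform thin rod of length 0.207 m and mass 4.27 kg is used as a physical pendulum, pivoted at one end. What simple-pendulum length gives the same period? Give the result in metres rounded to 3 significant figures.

0.138 m

The equivalent simple-pendulum length is L_eq = I/(md), where I is about the pivot and d = 0.1035 m.
I_cm = (1/12)mL² = 0.01525 kg·m², so I = I_cm + md² = 0.01525 + 0.04574 = 0.06099 kg·m².
L_eq = 0.06099/(4.27 × 0.1035) = 0.138 m.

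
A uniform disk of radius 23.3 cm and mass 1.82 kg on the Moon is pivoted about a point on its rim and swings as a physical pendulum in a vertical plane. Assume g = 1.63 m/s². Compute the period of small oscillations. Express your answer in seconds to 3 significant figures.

2.91 s

I_cm = ½mr² = 0.04940 kg·m². The pivot is at distance d = 0.233 m from the centre of mass.
By the parallel-axis theorem, I = I_cm + md² = 0.04940 + 0.09881 = 0.1482 kg·m².
T = 2π√(I/(mgd)) = 2π√(0.1482/(1.82 × 1.63 × 0.233)) = 2.91 s.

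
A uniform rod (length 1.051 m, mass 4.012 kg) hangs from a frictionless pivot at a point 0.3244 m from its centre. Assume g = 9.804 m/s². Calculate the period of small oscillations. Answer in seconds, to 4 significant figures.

For a physical pendulum T = 2π√(I/(mgd)), with d = 0.32440 m from pivot to centre of mass.
I_cm = mL²/12 = 4.012 × 1.051²/12 = 0.36930 kg·m²; I = I_cm + md² = 0.36930 + 4.012 × 0.32440² = 0.79151 kg·m².
T = 2π√(0.79151/(4.012 × 9.804 × 0.32440)) = 1.565 s.

1.565 s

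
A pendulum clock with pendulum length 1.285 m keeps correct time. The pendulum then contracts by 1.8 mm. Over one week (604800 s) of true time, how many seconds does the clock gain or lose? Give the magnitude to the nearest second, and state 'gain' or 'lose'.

gain 424 s

T ∝ √L, so T'/T = √(1.28320/1.285) = 0.999299.
In 604800 s of true time the clock registers 604800/0.999299 = 605224.0 s, so it gains 424 s.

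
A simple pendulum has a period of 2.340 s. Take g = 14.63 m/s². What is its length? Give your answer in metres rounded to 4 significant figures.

2.029 m

From T = 2π√(L/g), L = gT²/(4π²) = 14.63 × 2.3400²/(4π²) = 2.029 m.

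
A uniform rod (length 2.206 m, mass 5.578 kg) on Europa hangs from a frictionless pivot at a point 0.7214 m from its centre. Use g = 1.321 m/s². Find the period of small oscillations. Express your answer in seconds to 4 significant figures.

6.193 s

For a physical pendulum T = 2π√(I/(mgd)), with d = 0.72140 m from pivot to centre of mass.
I_cm = mL²/12 = 5.578 × 2.206²/12 = 2.2621 kg·m²; I = I_cm + md² = 2.2621 + 5.578 × 0.72140² = 5.1650 kg·m².
T = 2π√(5.1650/(5.578 × 1.321 × 0.72140)) = 6.193 s.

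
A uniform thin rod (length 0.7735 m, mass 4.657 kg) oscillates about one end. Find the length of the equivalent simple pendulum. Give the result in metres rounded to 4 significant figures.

The equivalent simple-pendulum length is L_eq = I/(md), where I is about the pivot and d = 0.38675 m.
I_cm = (1/12)mL² = 0.23219 kg·m², so I = I_cm + md² = 0.23219 + 0.69657 = 0.92876 kg·m².
L_eq = 0.92876/(4.657 × 0.38675) = 0.5157 m.

0.5157 m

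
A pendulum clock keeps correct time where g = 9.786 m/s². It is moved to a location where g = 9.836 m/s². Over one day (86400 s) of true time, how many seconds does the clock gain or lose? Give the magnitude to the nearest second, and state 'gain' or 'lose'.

The clock's period scales as T ∝ 1/√g, so T'/T = √(9.786/9.836) = 0.997455.
In 86400 s of true time the clock registers 86400/0.997455 = 86620.4 s, so it gains 220 s.

gain 220 s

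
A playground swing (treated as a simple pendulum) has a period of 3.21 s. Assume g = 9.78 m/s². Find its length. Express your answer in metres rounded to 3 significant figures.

From T = 2π√(L/g), L = gT²/(4π²) = 9.78 × 3.210²/(4π²) = 2.55 m.

2.55 m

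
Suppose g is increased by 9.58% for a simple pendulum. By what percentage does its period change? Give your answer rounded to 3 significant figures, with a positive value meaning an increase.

T ∝ 1/√g, so T'/T = 1/√(1.096) = 0.9553.
Percentage change in T = (0.9553 − 1) × 100% = -4.47%.

-4.47%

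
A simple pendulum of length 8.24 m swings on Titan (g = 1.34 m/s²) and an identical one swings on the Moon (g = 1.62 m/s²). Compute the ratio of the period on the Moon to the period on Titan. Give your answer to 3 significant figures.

T ∝ 1/√g, so T₂/T₁ = √(g₁/g₂) = √(1.34/1.62) = 0.909.

0.909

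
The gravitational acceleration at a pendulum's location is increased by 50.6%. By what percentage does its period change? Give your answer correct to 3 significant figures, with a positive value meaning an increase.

T ∝ 1/√g, so T'/T = 1/√(1.506) = 0.8149.
Percentage change in T = (0.8149 − 1) × 100% = -18.5%.

-18.5%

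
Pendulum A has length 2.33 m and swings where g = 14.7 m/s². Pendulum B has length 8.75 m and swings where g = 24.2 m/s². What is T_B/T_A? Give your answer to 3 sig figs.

1.51

T = 2π√(L/g), so T_B/T_A = √((L_B/g_B)/(L_A/g_A)) = √((8.75/24.2)/(2.33/14.7)) = 1.51.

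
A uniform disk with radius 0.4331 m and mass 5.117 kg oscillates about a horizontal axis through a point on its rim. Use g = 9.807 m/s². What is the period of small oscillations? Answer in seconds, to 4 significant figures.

1.617 s

I_cm = ½mr² = 0.47991 kg·m². The pivot is at distance d = 0.4331 m from the centre of mass.
By the parallel-axis theorem, I = I_cm + md² = 0.47991 + 0.95982 = 1.4397 kg·m².
T = 2π√(I/(mgd)) = 2π√(1.4397/(5.117 × 9.807 × 0.4331)) = 1.617 s.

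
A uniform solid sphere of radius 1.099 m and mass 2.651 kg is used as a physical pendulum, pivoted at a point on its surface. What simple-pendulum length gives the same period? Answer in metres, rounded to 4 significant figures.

The equivalent simple-pendulum length is L_eq = I/(md), where I is about the pivot and d = 1.0990 m.
I_cm = (2/5)mR² = 1.2808 kg·m², so I = I_cm + md² = 1.2808 + 3.2019 = 4.4826 kg·m².
L_eq = 4.4826/(2.651 × 1.0990) = 1.539 m.

1.539 m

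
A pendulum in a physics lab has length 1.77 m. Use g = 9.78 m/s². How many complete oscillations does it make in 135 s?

50

T = 2π√(L/g) = 2π√(1.77/9.78) = 2.673 s.
Number of complete oscillations = ⌊135/2.673⌋ = ⌊50.51⌋ = 50.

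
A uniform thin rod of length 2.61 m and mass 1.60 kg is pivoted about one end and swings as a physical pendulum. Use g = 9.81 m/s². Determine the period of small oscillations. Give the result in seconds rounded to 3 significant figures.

2.65 s

For a physical pendulum T = 2π√(I/(mgd)), with d = 1.305 m from pivot to centre of mass.
I_cm = mL²/12 = 1.60 × 2.61²/12 = 0.9083 kg·m²; I = I_cm + md² = 0.9083 + 1.60 × 1.305² = 3.633 kg·m².
T = 2π√(3.633/(1.60 × 9.81 × 1.305)) = 2.65 s.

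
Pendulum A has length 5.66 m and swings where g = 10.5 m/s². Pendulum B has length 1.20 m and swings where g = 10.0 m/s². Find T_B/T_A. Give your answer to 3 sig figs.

0.472

T = 2π√(L/g), so T_B/T_A = √((L_B/g_B)/(L_A/g_A)) = √((1.20/10.0)/(5.66/10.5)) = 0.472.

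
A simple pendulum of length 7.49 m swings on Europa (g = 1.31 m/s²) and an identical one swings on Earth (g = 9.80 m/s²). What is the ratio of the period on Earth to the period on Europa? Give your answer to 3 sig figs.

T ∝ 1/√g, so T₂/T₁ = √(g₁/g₂) = √(1.31/9.80) = 0.366.

0.366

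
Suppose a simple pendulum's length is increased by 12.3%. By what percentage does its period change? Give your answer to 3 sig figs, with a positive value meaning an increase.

T ∝ √L, so T'/T = √(1.123) = 1.060.
Percentage change in T = (1.060 − 1) × 100% = 5.97%.

5.97%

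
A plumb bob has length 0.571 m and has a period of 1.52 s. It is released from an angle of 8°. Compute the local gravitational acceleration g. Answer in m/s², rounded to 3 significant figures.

9.76 m/s²

From T = 2π√(L/g), g = 4π²L/T² = 4π² × 0.571/1.520² = 9.76 m/s².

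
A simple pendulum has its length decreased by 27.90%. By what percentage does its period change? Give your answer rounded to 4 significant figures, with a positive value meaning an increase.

T ∝ √L, so T'/T = √(0.72100) = 0.84912.
Percentage change in T = (0.84912 − 1) × 100% = -15.09%.

-15.09%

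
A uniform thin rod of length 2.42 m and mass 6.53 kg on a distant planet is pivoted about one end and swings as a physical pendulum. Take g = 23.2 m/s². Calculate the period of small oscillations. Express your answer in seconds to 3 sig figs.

For a physical pendulum T = 2π√(I/(mgd)), with d = 1.210 m from pivot to centre of mass.
I_cm = mL²/12 = 6.53 × 2.42²/12 = 3.187 kg·m²; I = I_cm + md² = 3.187 + 6.53 × 1.210² = 12.75 kg·m².
T = 2π√(12.75/(6.53 × 23.2 × 1.210)) = 1.66 s.

1.66 s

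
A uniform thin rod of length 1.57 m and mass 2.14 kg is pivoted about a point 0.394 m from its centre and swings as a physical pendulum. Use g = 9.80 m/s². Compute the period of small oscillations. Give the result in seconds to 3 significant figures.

1.92 s

For a physical pendulum T = 2π√(I/(mgd)), with d = 0.3940 m from pivot to centre of mass.
I_cm = mL²/12 = 2.14 × 1.57²/12 = 0.4396 kg·m²; I = I_cm + md² = 0.4396 + 2.14 × 0.3940² = 0.7718 kg·m².
T = 2π√(0.7718/(2.14 × 9.80 × 0.3940)) = 1.92 s.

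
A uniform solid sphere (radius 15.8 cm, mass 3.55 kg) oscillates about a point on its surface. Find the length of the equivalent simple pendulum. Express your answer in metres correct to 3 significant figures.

The equivalent simple-pendulum length is L_eq = I/(md), where I is about the pivot and d = 0.1580 m.
I_cm = (2/5)mR² = 0.03545 kg·m², so I = I_cm + md² = 0.03545 + 0.08862 = 0.1241 kg·m².
L_eq = 0.1241/(3.55 × 0.1580) = 0.221 m.

0.221 m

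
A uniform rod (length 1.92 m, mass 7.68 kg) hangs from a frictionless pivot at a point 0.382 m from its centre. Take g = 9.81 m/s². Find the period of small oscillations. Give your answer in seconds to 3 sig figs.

For a physical pendulum T = 2π√(I/(mgd)), with d = 0.3820 m from pivot to centre of mass.
I_cm = mL²/12 = 7.68 × 1.92²/12 = 2.359 kg·m²; I = I_cm + md² = 2.359 + 7.68 × 0.3820² = 3.480 kg·m².
T = 2π√(3.480/(7.68 × 9.81 × 0.3820)) = 2.18 s.

2.18 s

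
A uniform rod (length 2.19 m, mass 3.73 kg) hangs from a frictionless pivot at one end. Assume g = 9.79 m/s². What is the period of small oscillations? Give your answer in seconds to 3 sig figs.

For a physical pendulum T = 2π√(I/(mgd)), with d = 1.095 m from pivot to centre of mass.
I_cm = mL²/12 = 3.73 × 2.19²/12 = 1.491 kg·m²; I = I_cm + md² = 1.491 + 3.73 × 1.095² = 5.963 kg·m².
T = 2π√(5.963/(3.73 × 9.79 × 1.095)) = 2.43 s.

2.43 s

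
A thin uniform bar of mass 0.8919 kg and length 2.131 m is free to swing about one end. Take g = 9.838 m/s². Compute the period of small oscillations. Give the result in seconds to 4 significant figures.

2.388 s

For a physical pendulum T = 2π√(I/(mgd)), with d = 1.0655 m from pivot to centre of mass.
I_cm = mL²/12 = 0.8919 × 2.131²/12 = 0.33752 kg·m²; I = I_cm + md² = 0.33752 + 0.8919 × 1.0655² = 1.3501 kg·m².
T = 2π√(1.3501/(0.8919 × 9.838 × 1.0655)) = 2.388 s.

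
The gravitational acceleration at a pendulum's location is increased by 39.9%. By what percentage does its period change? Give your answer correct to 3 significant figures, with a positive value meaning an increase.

T ∝ 1/√g, so T'/T = 1/√(1.399) = 0.8455.
Percentage change in T = (0.8455 − 1) × 100% = -15.5%.

-15.5%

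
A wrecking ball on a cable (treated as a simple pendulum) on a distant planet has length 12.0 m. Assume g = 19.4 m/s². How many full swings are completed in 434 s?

T = 2π√(L/g) = 2π√(12.0/19.4) = 4.942 s.
Number of complete oscillations = ⌊434/4.942⌋ = ⌊87.83⌋ = 87.

87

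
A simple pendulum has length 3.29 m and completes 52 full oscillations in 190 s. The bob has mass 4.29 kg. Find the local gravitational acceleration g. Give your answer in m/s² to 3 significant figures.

T = 190/52 = 3.654 s.
From T = 2π√(L/g), g = 4π²L/T² = 4π² × 3.29/3.654² = 9.73 m/s².

9.73 m/s²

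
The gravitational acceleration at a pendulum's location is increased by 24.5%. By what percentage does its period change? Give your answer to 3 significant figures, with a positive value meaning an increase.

-10.4%

T ∝ 1/√g, so T'/T = 1/√(1.245) = 0.8962.
Percentage change in T = (0.8962 − 1) × 100% = -10.4%.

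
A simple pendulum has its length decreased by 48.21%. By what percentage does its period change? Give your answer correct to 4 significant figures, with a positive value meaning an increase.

-28.03%

T ∝ √L, so T'/T = √(0.51790) = 0.71965.
Percentage change in T = (0.71965 − 1) × 100% = -28.03%.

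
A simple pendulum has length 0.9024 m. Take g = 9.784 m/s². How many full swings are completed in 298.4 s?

156

T = 2π√(L/g) = 2π√(0.9024/9.784) = 1.9082 s.
Number of complete oscillations = ⌊298.4/1.9082⌋ = ⌊156.38⌋ = 156.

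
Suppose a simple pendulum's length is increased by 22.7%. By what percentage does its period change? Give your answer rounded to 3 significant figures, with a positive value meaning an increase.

T ∝ √L, so T'/T = √(1.227) = 1.108.
Percentage change in T = (1.108 − 1) × 100% = 10.8%.

10.8%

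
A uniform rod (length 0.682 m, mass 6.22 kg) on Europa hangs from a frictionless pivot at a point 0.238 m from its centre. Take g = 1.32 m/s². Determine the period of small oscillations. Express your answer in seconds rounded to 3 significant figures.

For a physical pendulum T = 2π√(I/(mgd)), with d = 0.2380 m from pivot to centre of mass.
I_cm = mL²/12 = 6.22 × 0.682²/12 = 0.2411 kg·m²; I = I_cm + md² = 0.2411 + 6.22 × 0.2380² = 0.5934 kg·m².
T = 2π√(0.5934/(6.22 × 1.32 × 0.2380)) = 3.46 s.

3.46 s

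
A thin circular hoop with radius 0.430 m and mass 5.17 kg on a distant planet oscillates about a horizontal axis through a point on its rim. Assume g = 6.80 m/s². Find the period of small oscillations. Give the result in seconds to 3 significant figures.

2.23 s

I_cm = mr² = 0.9559 kg·m². The pivot is at distance d = 0.430 m from the centre of mass.
By the parallel-axis theorem, I = I_cm + md² = 0.9559 + 0.9559 = 1.912 kg·m².
T = 2π√(I/(mgd)) = 2π√(1.912/(5.17 × 6.80 × 0.430)) = 2.23 s.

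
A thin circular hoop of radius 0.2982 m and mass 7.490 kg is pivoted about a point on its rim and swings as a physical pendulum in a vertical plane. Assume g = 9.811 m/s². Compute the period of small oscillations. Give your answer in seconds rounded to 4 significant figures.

1.549 s

I_cm = mr² = 0.66604 kg·m². The pivot is at distance d = 0.2982 m from the centre of mass.
By the parallel-axis theorem, I = I_cm + md² = 0.66604 + 0.66604 = 1.3321 kg·m².
T = 2π√(I/(mgd)) = 2π√(1.3321/(7.490 × 9.811 × 0.2982)) = 1.549 s.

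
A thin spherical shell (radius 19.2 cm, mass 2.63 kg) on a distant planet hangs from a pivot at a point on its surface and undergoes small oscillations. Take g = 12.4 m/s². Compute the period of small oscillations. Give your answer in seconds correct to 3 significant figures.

I_cm = (2/3)mr² = 0.06463 kg·m². The pivot is at distance d = 0.192 m from the centre of mass.
By the parallel-axis theorem, I = I_cm + md² = 0.06463 + 0.09695 = 0.1616 kg·m².
T = 2π√(I/(mgd)) = 2π√(0.1616/(2.63 × 12.4 × 0.192)) = 1.01 s.

1.01 s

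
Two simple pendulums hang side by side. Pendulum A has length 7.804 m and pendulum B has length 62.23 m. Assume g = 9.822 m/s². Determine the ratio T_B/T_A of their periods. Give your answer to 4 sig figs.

2.824

T ∝ √L, so T_B/T_A = √(L_B/L_A) = √(62.23/7.804) = 2.824.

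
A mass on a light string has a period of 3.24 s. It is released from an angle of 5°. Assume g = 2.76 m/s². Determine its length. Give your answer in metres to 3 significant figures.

From T = 2π√(L/g), L = gT²/(4π²) = 2.76 × 3.240²/(4π²) = 0.734 m.

0.734 m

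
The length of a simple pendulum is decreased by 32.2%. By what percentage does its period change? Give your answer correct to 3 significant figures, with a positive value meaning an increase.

T ∝ √L, so T'/T = √(0.6780) = 0.8234.
Percentage change in T = (0.8234 − 1) × 100% = -17.7%.

-17.7%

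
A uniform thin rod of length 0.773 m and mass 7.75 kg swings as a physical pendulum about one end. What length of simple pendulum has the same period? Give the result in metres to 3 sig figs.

The equivalent simple-pendulum length is L_eq = I/(md), where I is about the pivot and d = 0.3865 m.
I_cm = (1/12)mL² = 0.3859 kg·m², so I = I_cm + md² = 0.3859 + 1.158 = 1.544 kg·m².
L_eq = 1.544/(7.75 × 0.3865) = 0.515 m.

0.515 m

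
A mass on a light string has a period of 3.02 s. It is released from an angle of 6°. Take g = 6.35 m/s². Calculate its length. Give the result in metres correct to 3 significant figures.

1.47 m

From T = 2π√(L/g), L = gT²/(4π²) = 6.35 × 3.020²/(4π²) = 1.47 m.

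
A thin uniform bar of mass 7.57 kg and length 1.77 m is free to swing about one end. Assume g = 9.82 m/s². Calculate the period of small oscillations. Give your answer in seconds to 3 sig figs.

For a physical pendulum T = 2π√(I/(mgd)), with d = 0.8850 m from pivot to centre of mass.
I_cm = mL²/12 = 7.57 × 1.77²/12 = 1.976 kg·m²; I = I_cm + md² = 1.976 + 7.57 × 0.8850² = 7.905 kg·m².
T = 2π√(7.905/(7.57 × 9.82 × 0.8850)) = 2.18 s.

2.18 s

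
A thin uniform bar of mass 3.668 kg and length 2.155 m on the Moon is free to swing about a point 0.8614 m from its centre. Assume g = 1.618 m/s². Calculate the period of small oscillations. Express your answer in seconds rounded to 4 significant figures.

For a physical pendulum T = 2π√(I/(mgd)), with d = 0.86140 m from pivot to centre of mass.
I_cm = mL²/12 = 3.668 × 2.155²/12 = 1.4195 kg·m²; I = I_cm + md² = 1.4195 + 3.668 × 0.86140² = 4.1412 kg·m².
T = 2π√(4.1412/(3.668 × 1.618 × 0.86140)) = 5.655 s.

5.655 s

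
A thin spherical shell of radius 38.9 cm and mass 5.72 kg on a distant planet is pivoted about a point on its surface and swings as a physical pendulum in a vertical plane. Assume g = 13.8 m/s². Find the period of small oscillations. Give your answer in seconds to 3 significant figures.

1.36 s

I_cm = (2/3)mr² = 0.5770 kg·m². The pivot is at distance d = 0.389 m from the centre of mass.
By the parallel-axis theorem, I = I_cm + md² = 0.5770 + 0.8656 = 1.443 kg·m².
T = 2π√(I/(mgd)) = 2π√(1.443/(5.72 × 13.8 × 0.389)) = 1.36 s.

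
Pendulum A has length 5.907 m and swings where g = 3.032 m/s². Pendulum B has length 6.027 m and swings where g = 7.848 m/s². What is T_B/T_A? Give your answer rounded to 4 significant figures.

0.6278

T = 2π√(L/g), so T_B/T_A = √((L_B/g_B)/(L_A/g_A)) = √((6.027/7.848)/(5.907/3.032)) = 0.6278.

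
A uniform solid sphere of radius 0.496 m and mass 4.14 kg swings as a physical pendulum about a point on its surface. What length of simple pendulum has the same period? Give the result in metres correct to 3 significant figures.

0.694 m

The equivalent simple-pendulum length is L_eq = I/(md), where I is about the pivot and d = 0.4960 m.
I_cm = (2/5)mR² = 0.4074 kg·m², so I = I_cm + md² = 0.4074 + 1.019 = 1.426 kg·m².
L_eq = 1.426/(4.14 × 0.4960) = 0.694 m.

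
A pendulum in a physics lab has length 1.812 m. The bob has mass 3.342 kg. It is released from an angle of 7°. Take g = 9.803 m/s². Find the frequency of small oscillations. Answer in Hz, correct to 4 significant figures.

0.3702 Hz

T = 2π√(L/g) = 2π√(1.812/9.803) = 2.7013 s, so f = 1/T = 0.3702 Hz.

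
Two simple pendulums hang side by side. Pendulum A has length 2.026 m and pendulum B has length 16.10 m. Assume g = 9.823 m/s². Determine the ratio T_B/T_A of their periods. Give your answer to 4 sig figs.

T ∝ √L, so T_B/T_A = √(L_B/L_A) = √(16.10/2.026) = 2.819.

2.819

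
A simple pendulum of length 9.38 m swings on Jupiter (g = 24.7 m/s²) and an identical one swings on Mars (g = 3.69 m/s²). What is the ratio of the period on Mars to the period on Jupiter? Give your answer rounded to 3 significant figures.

T ∝ 1/√g, so T₂/T₁ = √(g₁/g₂) = √(24.7/3.69) = 2.59.

2.59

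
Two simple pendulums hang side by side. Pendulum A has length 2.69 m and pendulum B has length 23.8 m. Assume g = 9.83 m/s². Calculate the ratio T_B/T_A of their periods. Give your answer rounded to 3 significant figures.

T ∝ √L, so T_B/T_A = √(L_B/L_A) = √(23.8/2.69) = 2.97.

2.97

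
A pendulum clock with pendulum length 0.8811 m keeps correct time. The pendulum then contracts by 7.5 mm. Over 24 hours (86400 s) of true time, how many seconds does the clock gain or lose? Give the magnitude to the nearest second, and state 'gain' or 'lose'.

gain 370 s

T ∝ √L, so T'/T = √(0.87360/0.8811) = 0.995735.
In 86400 s of true time the clock registers 86400/0.995735 = 86770.1 s, so it gains 370 s.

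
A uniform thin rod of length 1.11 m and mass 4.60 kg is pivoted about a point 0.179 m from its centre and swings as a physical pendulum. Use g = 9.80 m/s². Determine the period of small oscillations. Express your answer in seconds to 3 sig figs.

For a physical pendulum T = 2π√(I/(mgd)), with d = 0.1790 m from pivot to centre of mass.
I_cm = mL²/12 = 4.60 × 1.11²/12 = 0.4723 kg·m²; I = I_cm + md² = 0.4723 + 4.60 × 0.1790² = 0.6197 kg·m².
T = 2π√(0.6197/(4.60 × 9.80 × 0.1790)) = 1.74 s.

1.74 s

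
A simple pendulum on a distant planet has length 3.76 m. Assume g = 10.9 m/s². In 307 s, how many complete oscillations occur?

83

T = 2π√(L/g) = 2π√(3.76/10.9) = 3.690 s.
Number of complete oscillations = ⌊307/3.690⌋ = ⌊83.19⌋ = 83.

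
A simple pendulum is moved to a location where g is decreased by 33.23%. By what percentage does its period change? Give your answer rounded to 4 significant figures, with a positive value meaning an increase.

T ∝ 1/√g, so T'/T = 1/√(0.66770) = 1.2238.
Percentage change in T = (1.2238 − 1) × 100% = 22.38%.

22.38%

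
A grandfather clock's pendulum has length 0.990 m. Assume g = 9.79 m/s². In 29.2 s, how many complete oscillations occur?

14

T = 2π√(L/g) = 2π√(0.990/9.79) = 1.998 s.
Number of complete oscillations = ⌊29.2/1.998⌋ = ⌊14.61⌋ = 14.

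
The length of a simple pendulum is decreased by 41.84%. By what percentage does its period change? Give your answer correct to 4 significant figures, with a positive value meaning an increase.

-23.74%

T ∝ √L, so T'/T = √(0.58160) = 0.76263.
Percentage change in T = (0.76263 − 1) × 100% = -23.74%.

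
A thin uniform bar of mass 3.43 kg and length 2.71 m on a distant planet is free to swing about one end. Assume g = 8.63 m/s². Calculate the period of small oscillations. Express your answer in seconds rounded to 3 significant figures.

For a physical pendulum T = 2π√(I/(mgd)), with d = 1.355 m from pivot to centre of mass.
I_cm = mL²/12 = 3.43 × 2.71²/12 = 2.099 kg·m²; I = I_cm + md² = 2.099 + 3.43 × 1.355² = 8.397 kg·m².
T = 2π√(8.397/(3.43 × 8.63 × 1.355)) = 2.87 s.

2.87 s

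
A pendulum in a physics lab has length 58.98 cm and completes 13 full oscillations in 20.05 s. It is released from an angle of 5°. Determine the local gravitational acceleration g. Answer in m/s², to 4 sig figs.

9.789 m/s²

T = 20.05/13 = 1.5423 s.
From T = 2π√(L/g), g = 4π²L/T² = 4π² × 0.5898/1.5423² = 9.789 m/s².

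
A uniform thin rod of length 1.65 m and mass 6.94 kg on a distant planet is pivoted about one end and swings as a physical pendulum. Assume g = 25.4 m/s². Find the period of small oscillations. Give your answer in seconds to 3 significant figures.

For a physical pendulum T = 2π√(I/(mgd)), with d = 0.8250 m from pivot to centre of mass.
I_cm = mL²/12 = 6.94 × 1.65²/12 = 1.575 kg·m²; I = I_cm + md² = 1.575 + 6.94 × 0.8250² = 6.298 kg·m².
T = 2π√(6.298/(6.94 × 25.4 × 0.8250)) = 1.31 s.

1.31 s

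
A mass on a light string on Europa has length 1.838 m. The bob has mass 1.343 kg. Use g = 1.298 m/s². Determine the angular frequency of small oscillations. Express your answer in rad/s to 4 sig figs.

ω = √(g/L) = √(1.298/1.838) = 0.8404 rad/s.

0.8404 rad/s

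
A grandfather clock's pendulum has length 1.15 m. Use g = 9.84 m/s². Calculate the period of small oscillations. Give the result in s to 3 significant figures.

T = 2π√(L/g) = 2π√(1.15/9.84) = 2π × 0.3419 = 2.15 s.

2.15 s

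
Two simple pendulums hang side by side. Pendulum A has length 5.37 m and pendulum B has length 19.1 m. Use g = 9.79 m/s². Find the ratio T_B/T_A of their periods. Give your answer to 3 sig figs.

T ∝ √L, so T_B/T_A = √(L_B/L_A) = √(19.1/5.37) = 1.89.

1.89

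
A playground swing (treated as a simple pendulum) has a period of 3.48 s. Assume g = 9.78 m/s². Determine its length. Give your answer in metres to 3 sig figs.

From T = 2π√(L/g), L = gT²/(4π²) = 9.78 × 3.480²/(4π²) = 3.00 m.

3.00 m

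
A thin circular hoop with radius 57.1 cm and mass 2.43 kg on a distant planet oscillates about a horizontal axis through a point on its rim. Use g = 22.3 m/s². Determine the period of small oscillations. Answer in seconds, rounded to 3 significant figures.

I_cm = mr² = 0.7923 kg·m². The pivot is at distance d = 0.571 m from the centre of mass.
By the parallel-axis theorem, I = I_cm + md² = 0.7923 + 0.7923 = 1.585 kg·m².
T = 2π√(I/(mgd)) = 2π√(1.585/(2.43 × 22.3 × 0.571)) = 1.42 s.

1.42 s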